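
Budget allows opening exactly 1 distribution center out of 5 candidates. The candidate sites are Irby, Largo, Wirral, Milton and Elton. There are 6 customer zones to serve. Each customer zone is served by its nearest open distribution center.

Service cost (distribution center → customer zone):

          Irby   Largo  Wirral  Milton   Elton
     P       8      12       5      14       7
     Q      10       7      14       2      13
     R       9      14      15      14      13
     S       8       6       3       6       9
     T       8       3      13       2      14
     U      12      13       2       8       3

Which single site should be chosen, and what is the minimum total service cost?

With exactly 1 open, each customer zone uses its cheapest among the chosen.
{Milton}: P→Milton 14, Q→Milton 2, R→Milton 14, S→Milton 6, T→Milton 2, U→Milton 8. Service cost 46.
{Wirral}: service cost 52
{Irby}: service cost 55
Among all 5 size-1 choices, {Milton} is lowest.

Choose Milton only; total service cost 46.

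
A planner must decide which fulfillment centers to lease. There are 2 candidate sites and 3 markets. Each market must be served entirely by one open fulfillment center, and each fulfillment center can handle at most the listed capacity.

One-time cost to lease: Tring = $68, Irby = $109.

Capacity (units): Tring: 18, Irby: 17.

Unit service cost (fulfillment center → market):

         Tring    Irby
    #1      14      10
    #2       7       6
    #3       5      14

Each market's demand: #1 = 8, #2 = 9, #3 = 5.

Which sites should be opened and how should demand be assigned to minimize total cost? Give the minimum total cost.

Open {Tring, Irby}: #1→Irby 10·8=80, #2→Irby 6·9=54, #3→Tring 5·5=25.
Loads: Tring carries 5/18, Irby carries 17/17. Service 159; fixed 177; total 336.
Next best feasible plan costs 345.

Minimum total cost: 336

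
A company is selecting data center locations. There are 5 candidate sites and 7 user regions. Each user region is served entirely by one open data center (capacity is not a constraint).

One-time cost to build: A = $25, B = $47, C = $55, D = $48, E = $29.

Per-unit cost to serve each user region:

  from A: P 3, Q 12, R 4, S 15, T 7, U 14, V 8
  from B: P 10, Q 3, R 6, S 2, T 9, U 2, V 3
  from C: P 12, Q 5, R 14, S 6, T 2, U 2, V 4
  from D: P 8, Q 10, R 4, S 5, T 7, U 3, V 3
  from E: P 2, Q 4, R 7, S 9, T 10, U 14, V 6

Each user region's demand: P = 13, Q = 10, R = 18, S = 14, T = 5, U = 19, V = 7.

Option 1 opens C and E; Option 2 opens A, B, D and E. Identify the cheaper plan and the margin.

Option 1: {C, E}: P→E 2·13=26, Q→E 4·10=40, R→E 7·18=126, S→C 6·14=84, T→C 2·5=10, U→C 2·19=38, V→C 4·7=28. Service 352; fixed 84; total 436.
Option 2: {A, B, D, E}: P→E 2·13=26, Q→B 3·10=30, R→A 4·18=72, S→B 2·14=28, T→A 7·5=35, U→B 2·19=38, V→B 3·7=21. Service 250; fixed 149; total 399.
Difference: |436 − 399| = 37.

Option 2 is cheaper by 37.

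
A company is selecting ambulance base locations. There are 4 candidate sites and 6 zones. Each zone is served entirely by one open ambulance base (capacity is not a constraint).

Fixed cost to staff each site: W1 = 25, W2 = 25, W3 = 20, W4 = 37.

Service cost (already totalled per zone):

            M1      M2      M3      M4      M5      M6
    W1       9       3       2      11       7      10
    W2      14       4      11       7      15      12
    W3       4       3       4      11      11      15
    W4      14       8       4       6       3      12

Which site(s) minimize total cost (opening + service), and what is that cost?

Open W1 only; minimum total cost 67.

For any fixed open set, each zone goes to its cheapest open site; total = fixed + service.
{W1}: M1→W1 9, M2→W1 3, M3→W1 2, M4→W1 11, M5→W1 7, M6→W1 10. Service 42; fixed 25; total 67.
{W3}: M1→W3 4, M2→W3 3, M3→W3 4, M4→W3 11, M5→W3 11, M6→W3 15. Service 48; fixed 20; total 68.
{W1, W3}: M1→W3 4, M2→W1 3, M3→W1 2, M4→W1 11, M5→W1 7, M6→W1 10. Service 37; fixed 45; total 82.
{W1, W2, W3, W4}: M1→W3 4, M2→W1 3, M3→W1 2, M4→W4 6, M5→W4 3, M6→W1 10. Service 28; fixed 107; total 135.
No other subset beats 67.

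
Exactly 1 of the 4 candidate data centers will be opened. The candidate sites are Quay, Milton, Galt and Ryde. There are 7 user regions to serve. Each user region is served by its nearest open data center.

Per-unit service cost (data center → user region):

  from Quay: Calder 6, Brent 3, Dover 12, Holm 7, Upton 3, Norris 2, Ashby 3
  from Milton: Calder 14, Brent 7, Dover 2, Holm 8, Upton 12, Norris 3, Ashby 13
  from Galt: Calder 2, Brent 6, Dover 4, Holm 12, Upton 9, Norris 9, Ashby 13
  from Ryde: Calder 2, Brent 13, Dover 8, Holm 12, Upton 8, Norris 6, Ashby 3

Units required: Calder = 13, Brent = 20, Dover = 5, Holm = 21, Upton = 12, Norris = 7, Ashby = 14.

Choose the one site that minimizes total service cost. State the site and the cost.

Choose Quay only; total service cost 437.

With exactly 1 open, each user region uses its cheapest among the chosen.
{Quay}: Calder→Quay 6·13=78, Brent→Quay 3·20=60, Dover→Quay 12·5=60, Holm→Quay 7·21=147, Upton→Quay 3·12=36, Norris→Quay 2·7=14, Ashby→Quay 3·14=42. Service cost 437.
{Ryde}: service cost 758
{Galt}: service cost 771
Among all 4 size-1 choices, {Quay} is lowest.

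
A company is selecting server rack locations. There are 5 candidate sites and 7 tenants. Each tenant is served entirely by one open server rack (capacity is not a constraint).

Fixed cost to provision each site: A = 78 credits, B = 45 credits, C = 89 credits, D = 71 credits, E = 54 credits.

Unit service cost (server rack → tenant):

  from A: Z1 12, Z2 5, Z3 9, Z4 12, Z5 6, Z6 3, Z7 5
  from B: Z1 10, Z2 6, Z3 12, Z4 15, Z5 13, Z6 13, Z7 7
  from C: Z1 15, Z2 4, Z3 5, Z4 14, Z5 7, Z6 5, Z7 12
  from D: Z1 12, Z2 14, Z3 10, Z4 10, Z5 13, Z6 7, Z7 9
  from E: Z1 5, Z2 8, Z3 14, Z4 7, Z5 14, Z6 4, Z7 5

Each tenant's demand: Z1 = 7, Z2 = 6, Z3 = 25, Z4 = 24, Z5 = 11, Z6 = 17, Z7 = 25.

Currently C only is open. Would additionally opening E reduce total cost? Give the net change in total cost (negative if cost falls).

Current service cost with {C}: 1052.
Adding E: each tenant re-picks its cheapest; new service cost 622, saving 430.
Extra fixed cost: 54. Net change = 54 − 430 = -376.
(Totals: 1141 → 765.)

Yes — net change −376 (cost falls by 376).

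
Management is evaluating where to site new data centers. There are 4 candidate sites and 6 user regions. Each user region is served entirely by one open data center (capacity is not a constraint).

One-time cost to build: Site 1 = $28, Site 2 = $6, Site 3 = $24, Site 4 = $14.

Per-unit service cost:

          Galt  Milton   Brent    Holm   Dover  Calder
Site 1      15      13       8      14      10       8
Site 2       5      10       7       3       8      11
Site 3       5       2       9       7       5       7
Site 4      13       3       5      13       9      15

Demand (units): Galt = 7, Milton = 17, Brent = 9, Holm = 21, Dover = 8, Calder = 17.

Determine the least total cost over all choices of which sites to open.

For any fixed open set, each user region goes to its cheapest open site; total = fixed + service.
{Site 2, Site 3, Site 4}: Galt→Site 2 5·7=35, Milton→Site 3 2·17=34, Brent→Site 4 5·9=45, Holm→Site 2 3·21=63, Dover→Site 3 5·8=40, Calder→Site 3 7·17=119. Service 336; fixed 44; total 380.
{Site 2, Site 3}: Galt→Site 2 5·7=35, Milton→Site 3 2·17=34, Brent→Site 2 7·9=63, Holm→Site 2 3·21=63, Dover→Site 3 5·8=40, Calder→Site 3 7·17=119. Service 354; fixed 30; total 384.
{Site 1, Site 2, Site 3, Site 4}: service 336 + fixed 72 = 408
{Site 2}: service 582 + fixed 6 = 588
No other subset beats 380.

Minimum total cost: 380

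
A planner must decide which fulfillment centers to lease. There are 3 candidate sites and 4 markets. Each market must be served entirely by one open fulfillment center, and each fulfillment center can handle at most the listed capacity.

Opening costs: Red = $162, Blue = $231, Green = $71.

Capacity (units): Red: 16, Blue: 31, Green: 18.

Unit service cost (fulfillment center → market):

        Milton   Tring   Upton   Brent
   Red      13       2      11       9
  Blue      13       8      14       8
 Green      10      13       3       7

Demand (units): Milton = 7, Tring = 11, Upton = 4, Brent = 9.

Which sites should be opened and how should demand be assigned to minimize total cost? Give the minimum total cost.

Minimum total cost: 432

Open {Red, Green}: Milton→Green 10·7=70, Tring→Red 2·11=22, Upton→Red 11·4=44, Brent→Green 7·9=63.
Loads: Red carries 15/16, Green carries 16/18. Service 199; fixed 233; total 432.
Next best feasible plan costs 538.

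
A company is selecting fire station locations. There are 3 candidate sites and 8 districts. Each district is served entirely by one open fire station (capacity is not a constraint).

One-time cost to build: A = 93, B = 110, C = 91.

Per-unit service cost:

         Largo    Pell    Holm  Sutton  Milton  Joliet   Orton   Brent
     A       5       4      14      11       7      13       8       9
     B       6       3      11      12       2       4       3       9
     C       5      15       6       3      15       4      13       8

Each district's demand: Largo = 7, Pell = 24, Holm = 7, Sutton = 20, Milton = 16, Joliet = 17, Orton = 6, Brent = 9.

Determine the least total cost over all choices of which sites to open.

For any fixed open set, each district goes to its cheapest open site; total = fixed + service.
{B, C}: Largo→C 5·7=35, Pell→B 3·24=72, Holm→C 6·7=42, Sutton→C 3·20=60, Milton→B 2·16=32, Joliet→B 4·17=68, Orton→B 3·6=18, Brent→C 8·9=72. Service 399; fixed 201; total 600.
{A, B, C}: service 399 + fixed 294 = 693
{A, C}: Largo→A 5·7=35, Pell→A 4·24=96, Holm→C 6·7=42, Sutton→C 3·20=60, Milton→A 7·16=112, Joliet→C 4·17=68, Orton→A 8·6=48, Brent→C 8·9=72. Service 533; fixed 184; total 717.
{C}: service 955 + fixed 91 = 1046
No other subset beats 600.

Minimum total cost: 600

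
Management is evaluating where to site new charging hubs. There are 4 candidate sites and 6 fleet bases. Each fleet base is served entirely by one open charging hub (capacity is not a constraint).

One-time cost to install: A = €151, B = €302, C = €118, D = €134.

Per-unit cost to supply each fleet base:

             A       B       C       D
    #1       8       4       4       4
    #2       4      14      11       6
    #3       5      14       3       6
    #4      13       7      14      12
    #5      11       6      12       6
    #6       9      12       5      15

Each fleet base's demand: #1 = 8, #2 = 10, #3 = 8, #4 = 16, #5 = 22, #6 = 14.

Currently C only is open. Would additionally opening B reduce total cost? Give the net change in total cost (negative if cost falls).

Current service cost with {C}: 724.
Adding B: each fleet base re-picks its cheapest; new service cost 480, saving 244.
Extra fixed cost: 302. Net change = 302 − 244 = 58.
(Totals: 842 → 900.)

No — net change +58 (cost rises by 58).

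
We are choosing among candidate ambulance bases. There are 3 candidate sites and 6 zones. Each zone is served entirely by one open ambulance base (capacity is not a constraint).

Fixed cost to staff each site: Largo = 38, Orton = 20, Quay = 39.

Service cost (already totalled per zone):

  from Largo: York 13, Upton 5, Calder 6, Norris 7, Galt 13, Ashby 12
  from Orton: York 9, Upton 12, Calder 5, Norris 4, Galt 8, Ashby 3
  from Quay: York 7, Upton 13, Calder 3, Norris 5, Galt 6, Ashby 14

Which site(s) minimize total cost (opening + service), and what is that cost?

Open Orton only; minimum total cost 61.

For any fixed open set, each zone goes to its cheapest open site; total = fixed + service.
{Orton}: York→Orton 9, Upton→Orton 12, Calder→Orton 5, Norris→Orton 4, Galt→Orton 8, Ashby→Orton 3. Service 41; fixed 20; total 61.
{Quay}: York→Quay 7, Upton→Quay 13, Calder→Quay 3, Norris→Quay 5, Galt→Quay 6, Ashby→Quay 14. Service 48; fixed 39; total 87.
{Largo, Orton}: service 34 + fixed 58 = 92
{Largo, Orton, Quay}: service 28 + fixed 97 = 125
No other subset beats 61.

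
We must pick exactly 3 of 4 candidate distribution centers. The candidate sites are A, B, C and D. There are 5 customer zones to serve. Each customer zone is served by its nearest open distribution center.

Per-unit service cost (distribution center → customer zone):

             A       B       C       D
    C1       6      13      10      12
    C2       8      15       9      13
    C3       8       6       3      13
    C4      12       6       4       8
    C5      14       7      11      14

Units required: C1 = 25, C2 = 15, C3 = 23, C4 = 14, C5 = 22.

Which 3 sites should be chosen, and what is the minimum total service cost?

Choose A, B and C; total service cost 549.

With exactly 3 open, each customer zone uses its cheapest among the chosen.
{A, B, C}: C1→A 6·25=150, C2→A 8·15=120, C3→C 3·23=69, C4→C 4·14=56, C5→B 7·22=154. Service cost 549.
{A, C, D}: service cost 637
{A, B, D}: service cost 646
Among all 4 size-3 choices, {A, B, C} is lowest.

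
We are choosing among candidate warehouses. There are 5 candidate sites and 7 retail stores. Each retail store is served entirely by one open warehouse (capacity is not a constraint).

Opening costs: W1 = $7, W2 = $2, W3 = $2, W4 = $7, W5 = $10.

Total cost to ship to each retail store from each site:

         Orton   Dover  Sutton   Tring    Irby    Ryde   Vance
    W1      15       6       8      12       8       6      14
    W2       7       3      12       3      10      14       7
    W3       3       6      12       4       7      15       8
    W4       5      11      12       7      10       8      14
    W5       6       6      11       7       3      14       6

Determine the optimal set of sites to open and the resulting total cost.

Open W1, W2 and W3; minimum total cost 48.

For any fixed open set, each retail store goes to its cheapest open site; total = fixed + service.
{W1, W2, W3}: Orton→W3 3, Dover→W2 3, Sutton→W1 8, Tring→W2 3, Irby→W3 7, Ryde→W1 6, Vance→W2 7. Service 37; fixed 11; total 48.
{W1, W2}: service 42 + fixed 9 = 51
{W1, W3}: service 42 + fixed 9 = 51
{W1, W2, W3, W4, W5}: service 32 + fixed 28 = 60
No other subset beats 48.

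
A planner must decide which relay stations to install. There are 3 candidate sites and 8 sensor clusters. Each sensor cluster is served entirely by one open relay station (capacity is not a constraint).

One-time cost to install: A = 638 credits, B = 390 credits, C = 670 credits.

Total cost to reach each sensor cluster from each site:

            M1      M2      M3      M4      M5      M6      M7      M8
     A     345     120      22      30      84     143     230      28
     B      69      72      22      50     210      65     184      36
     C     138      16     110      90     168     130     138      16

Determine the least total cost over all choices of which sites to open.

For any fixed open set, each sensor cluster goes to its cheapest open site; total = fixed + service.
{B}: M1→B 69, M2→B 72, M3→B 22, M4→B 50, M5→B 210, M6→B 65, M7→B 184, M8→B 36. Service 708; fixed 390; total 1098.
{C}: service 806 + fixed 670 = 1476
{A, B}: service 554 + fixed 1028 = 1582
{A, B, C}: M1→B 69, M2→C 16, M3→A 22, M4→A 30, M5→A 84, M6→B 65, M7→C 138, M8→C 16. Service 440; fixed 1698; total 2138.
No other subset beats 1098.

Minimum total cost: 1098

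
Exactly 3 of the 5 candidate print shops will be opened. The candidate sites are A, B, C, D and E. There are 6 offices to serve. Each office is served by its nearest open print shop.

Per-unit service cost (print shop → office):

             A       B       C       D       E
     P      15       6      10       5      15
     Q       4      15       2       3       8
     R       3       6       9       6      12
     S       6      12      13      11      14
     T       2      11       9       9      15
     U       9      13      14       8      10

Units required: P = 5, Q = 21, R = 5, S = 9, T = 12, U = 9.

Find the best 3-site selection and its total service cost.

Choose A, C and D; total service cost 232.

With exactly 3 open, each office uses its cheapest among the chosen.
{A, C, D}: P→D 5·5=25, Q→C 2·21=42, R→A 3·5=15, S→A 6·9=54, T→A 2·12=24, U→D 8·9=72. Service cost 232.
{A, B, C}: service cost 246
{A, B, D}: service cost 253
Among all 10 size-3 choices, {A, C, D} is lowest.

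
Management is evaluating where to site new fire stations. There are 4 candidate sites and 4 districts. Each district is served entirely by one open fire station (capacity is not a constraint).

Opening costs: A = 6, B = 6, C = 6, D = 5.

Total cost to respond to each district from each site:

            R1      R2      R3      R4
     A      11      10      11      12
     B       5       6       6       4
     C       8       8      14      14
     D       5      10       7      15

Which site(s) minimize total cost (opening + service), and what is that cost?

For any fixed open set, each district goes to its cheapest open site; total = fixed + service.
{B}: R1→B 5, R2→B 6, R3→B 6, R4→B 4. Service 21; fixed 6; total 27.
{B, D}: service 21 + fixed 11 = 32
{A, B}: service 21 + fixed 12 = 33
{A, B, C, D}: R1→B 5, R2→B 6, R3→B 6, R4→B 4. Service 21; fixed 23; total 44.
No other subset beats 27.

Open B only; minimum total cost 27.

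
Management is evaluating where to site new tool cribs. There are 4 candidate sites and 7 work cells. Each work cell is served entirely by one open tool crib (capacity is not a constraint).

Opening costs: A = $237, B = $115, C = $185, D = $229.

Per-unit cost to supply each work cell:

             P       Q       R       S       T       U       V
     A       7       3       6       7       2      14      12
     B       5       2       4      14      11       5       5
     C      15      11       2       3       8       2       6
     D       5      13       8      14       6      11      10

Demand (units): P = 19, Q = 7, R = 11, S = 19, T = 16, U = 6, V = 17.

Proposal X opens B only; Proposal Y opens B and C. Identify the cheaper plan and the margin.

Proposal X: {B}: P→B 5·19=95, Q→B 2·7=14, R→B 4·11=44, S→B 14·19=266, T→B 11·16=176, U→B 5·6=30, V→B 5·17=85. Service 710; fixed 115; total 825.
Proposal Y: {B, C}: P→B 5·19=95, Q→B 2·7=14, R→C 2·11=22, S→C 3·19=57, T→C 8·16=128, U→C 2·6=12, V→B 5·17=85. Service 413; fixed 300; total 713.
Difference: |825 − 713| = 112.

Proposal Y is cheaper by 112.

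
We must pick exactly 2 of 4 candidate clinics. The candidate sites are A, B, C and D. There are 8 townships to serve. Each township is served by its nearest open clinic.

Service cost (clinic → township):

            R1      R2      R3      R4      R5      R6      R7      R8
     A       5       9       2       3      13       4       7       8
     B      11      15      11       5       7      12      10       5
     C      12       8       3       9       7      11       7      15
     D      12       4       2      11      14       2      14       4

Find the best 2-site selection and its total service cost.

With exactly 2 open, each township uses its cheapest among the chosen.
{A, D}: R1→A 5, R2→D 4, R3→A 2, R4→A 3, R5→A 13, R6→D 2, R7→A 7, R8→D 4. Service cost 40.
{A, B}: service cost 42
{A, C}: service cost 44
Among all 6 size-2 choices, {A, D} is lowest.

Choose A and D; total service cost 40.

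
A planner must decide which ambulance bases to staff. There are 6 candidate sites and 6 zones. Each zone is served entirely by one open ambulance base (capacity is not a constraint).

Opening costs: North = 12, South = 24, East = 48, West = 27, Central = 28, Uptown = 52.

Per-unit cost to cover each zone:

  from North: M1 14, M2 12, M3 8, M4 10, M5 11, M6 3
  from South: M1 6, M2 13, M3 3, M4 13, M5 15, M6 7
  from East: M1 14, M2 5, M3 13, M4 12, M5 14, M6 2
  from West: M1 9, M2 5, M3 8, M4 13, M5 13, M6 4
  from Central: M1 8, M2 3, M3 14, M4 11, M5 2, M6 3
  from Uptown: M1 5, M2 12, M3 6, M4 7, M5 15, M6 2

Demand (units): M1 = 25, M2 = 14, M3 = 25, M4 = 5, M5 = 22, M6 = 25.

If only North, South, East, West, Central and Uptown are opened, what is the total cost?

Total cost: 562

Each zone is assigned to its cheapest site among the open ones.
{North, South, East, West, Central, Uptown}: M1→Uptown 5·25=125, M2→Central 3·14=42, M3→South 3·25=75, M4→Uptown 7·5=35, M5→Central 2·22=44, M6→East 2·25=50. Service 371; fixed 191; total 562.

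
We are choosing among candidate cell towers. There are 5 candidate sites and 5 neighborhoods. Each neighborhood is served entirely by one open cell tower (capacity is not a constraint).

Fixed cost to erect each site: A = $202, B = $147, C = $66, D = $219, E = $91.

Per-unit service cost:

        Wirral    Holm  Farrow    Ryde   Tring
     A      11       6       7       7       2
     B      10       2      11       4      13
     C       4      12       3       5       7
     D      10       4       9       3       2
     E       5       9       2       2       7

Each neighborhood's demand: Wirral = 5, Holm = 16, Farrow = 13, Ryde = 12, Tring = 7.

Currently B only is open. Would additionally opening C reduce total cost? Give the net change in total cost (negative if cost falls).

Yes — net change −110 (cost falls by 110).

Current service cost with {B}: 364.
Adding C: each neighborhood re-picks its cheapest; new service cost 188, saving 176.
Extra fixed cost: 66. Net change = 66 − 176 = -110.
(Totals: 511 → 401.)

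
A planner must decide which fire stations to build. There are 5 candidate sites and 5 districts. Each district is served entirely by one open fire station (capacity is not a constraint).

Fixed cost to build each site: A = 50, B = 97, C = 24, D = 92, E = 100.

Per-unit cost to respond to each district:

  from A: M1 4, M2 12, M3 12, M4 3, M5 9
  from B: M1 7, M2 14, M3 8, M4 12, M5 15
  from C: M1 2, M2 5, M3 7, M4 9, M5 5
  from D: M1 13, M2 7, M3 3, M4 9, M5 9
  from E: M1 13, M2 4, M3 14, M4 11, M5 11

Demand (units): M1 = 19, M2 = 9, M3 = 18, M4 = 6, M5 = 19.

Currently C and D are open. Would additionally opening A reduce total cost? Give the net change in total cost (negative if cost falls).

Current service cost with {C, D}: 286.
Adding A: each district re-picks its cheapest; new service cost 250, saving 36.
Extra fixed cost: 50. Net change = 50 − 36 = 14.
(Totals: 402 → 416.)

No — net change +14 (cost rises by 14).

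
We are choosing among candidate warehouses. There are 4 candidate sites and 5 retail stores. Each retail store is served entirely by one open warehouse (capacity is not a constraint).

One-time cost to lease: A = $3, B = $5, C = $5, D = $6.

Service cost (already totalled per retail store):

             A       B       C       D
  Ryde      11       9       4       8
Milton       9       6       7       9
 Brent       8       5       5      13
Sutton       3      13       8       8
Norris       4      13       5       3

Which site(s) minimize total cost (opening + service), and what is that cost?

Open A and C; minimum total cost 31.

For any fixed open set, each retail store goes to its cheapest open site; total = fixed + service.
{A, C}: Ryde→C 4, Milton→C 7, Brent→C 5, Sutton→A 3, Norris→A 4. Service 23; fixed 8; total 31.
{C}: Ryde→C 4, Milton→C 7, Brent→C 5, Sutton→C 8, Norris→C 5. Service 29; fixed 5; total 34.
{A, B}: service 27 + fixed 8 = 35
{A, B, C, D}: service 21 + fixed 19 = 40
No other subset beats 31.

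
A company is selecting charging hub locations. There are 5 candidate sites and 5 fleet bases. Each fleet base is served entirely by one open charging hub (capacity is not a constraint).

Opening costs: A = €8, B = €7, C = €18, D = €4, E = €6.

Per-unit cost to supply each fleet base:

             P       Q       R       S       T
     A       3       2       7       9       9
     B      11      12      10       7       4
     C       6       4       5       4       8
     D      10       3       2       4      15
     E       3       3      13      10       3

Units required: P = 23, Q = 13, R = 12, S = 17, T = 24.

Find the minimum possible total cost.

For any fixed open set, each fleet base goes to its cheapest open site; total = fixed + service.
{A, D, E}: P→A 3·23=69, Q→A 2·13=26, R→D 2·12=24, S→D 4·17=68, T→E 3·24=72. Service 259; fixed 18; total 277.
{D, E}: service 272 + fixed 10 = 282
{A, B, D, E}: service 259 + fixed 25 = 284
{A, B, C, D, E}: service 259 + fixed 43 = 302
No other subset beats 277.

Minimum total cost: 277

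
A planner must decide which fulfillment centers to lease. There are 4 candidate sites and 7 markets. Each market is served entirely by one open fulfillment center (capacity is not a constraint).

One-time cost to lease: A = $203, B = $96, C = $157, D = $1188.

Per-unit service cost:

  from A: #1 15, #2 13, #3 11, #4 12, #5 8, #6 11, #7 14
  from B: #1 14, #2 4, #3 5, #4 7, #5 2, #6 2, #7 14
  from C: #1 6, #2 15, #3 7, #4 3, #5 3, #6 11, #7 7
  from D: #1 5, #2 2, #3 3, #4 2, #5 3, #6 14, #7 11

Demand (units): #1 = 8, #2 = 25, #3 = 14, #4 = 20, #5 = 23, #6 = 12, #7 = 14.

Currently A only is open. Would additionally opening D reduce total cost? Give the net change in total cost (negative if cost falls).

No — net change +364 (cost rises by 364).

Current service cost with {A}: 1351.
Adding D: each market re-picks its cheapest; new service cost 527, saving 824.
Extra fixed cost: 1188. Net change = 1188 − 824 = 364.
(Totals: 1554 → 1918.)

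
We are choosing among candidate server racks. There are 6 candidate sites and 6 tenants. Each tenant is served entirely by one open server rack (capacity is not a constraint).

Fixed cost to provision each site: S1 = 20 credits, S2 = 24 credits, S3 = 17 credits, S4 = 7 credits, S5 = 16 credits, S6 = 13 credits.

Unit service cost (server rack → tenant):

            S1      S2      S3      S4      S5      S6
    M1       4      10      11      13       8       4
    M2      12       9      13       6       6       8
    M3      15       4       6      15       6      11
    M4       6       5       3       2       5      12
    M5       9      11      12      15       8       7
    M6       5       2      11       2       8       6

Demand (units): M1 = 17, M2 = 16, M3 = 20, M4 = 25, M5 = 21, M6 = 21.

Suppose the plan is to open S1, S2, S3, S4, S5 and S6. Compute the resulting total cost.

Total cost: 580

Each tenant is assigned to its cheapest site among the open ones.
{S1, S2, S3, S4, S5, S6}: M1→S1 4·17=68, M2→S4 6·16=96, M3→S2 4·20=80, M4→S4 2·25=50, M5→S6 7·21=147, M6→S2 2·21=42. Service 483; fixed 97; total 580.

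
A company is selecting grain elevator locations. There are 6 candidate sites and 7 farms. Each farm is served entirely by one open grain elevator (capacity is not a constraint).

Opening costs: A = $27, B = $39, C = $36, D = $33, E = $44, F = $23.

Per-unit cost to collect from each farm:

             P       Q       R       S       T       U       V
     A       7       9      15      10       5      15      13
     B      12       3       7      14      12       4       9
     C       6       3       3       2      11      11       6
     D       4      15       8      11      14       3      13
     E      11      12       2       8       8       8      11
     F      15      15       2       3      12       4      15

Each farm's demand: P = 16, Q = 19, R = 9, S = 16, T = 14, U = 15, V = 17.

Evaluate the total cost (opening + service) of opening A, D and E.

Each farm is assigned to its cheapest site among the open ones.
{A, D, E}: P→D 4·16=64, Q→A 9·19=171, R→E 2·9=18, S→E 8·16=128, T→A 5·14=70, U→D 3·15=45, V→E 11·17=187. Service 683; fixed 104; total 787.

Total cost: 787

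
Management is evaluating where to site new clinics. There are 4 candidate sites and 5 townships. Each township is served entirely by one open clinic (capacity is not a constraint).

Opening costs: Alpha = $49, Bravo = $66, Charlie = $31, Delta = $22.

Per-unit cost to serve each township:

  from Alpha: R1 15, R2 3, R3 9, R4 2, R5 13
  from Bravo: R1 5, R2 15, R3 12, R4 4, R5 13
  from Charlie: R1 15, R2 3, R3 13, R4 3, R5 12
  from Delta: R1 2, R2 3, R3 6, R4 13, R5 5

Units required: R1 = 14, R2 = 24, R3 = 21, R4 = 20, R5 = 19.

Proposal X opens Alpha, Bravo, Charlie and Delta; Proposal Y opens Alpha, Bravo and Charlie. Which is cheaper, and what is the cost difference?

Proposal X is cheaper by 216.

Proposal X: {Alpha, Bravo, Charlie, Delta}: R1→Delta 2·14=28, R2→Alpha 3·24=72, R3→Delta 6·21=126, R4→Alpha 2·20=40, R5→Delta 5·19=95. Service 361; fixed 168; total 529.
Proposal Y: {Alpha, Bravo, Charlie}: R1→Bravo 5·14=70, R2→Alpha 3·24=72, R3→Alpha 9·21=189, R4→Alpha 2·20=40, R5→Charlie 12·19=228. Service 599; fixed 146; total 745.
Difference: |529 − 745| = 216.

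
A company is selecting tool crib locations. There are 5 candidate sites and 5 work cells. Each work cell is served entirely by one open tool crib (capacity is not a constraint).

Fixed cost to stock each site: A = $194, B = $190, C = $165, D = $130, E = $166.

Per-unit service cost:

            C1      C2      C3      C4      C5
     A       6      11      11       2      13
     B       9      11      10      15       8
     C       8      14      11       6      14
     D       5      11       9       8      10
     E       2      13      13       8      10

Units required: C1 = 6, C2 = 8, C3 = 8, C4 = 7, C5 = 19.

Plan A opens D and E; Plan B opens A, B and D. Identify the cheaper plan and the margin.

Plan A is cheaper by 156.

Plan A: {D, E}: C1→E 2·6=12, C2→D 11·8=88, C3→D 9·8=72, C4→D 8·7=56, C5→D 10·19=190. Service 418; fixed 296; total 714.
Plan B: {A, B, D}: C1→D 5·6=30, C2→A 11·8=88, C3→D 9·8=72, C4→A 2·7=14, C5→B 8·19=152. Service 356; fixed 514; total 870.
Difference: |714 − 870| = 156.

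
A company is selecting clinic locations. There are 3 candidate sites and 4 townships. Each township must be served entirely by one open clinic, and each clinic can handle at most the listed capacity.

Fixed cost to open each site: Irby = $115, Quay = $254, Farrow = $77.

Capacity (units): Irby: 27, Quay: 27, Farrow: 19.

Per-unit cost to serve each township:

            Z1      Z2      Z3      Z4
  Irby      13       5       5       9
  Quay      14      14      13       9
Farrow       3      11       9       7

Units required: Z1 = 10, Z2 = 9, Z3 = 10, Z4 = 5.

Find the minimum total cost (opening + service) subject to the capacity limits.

Minimum total cost: 352

Open {Irby, Farrow}: Z1→Farrow 3·10=30, Z2→Irby 5·9=45, Z3→Irby 5·10=50, Z4→Farrow 7·5=35.
Loads: Irby carries 19/27, Farrow carries 15/19. Service 160; fixed 192; total 352.
Next best feasible plan costs 362.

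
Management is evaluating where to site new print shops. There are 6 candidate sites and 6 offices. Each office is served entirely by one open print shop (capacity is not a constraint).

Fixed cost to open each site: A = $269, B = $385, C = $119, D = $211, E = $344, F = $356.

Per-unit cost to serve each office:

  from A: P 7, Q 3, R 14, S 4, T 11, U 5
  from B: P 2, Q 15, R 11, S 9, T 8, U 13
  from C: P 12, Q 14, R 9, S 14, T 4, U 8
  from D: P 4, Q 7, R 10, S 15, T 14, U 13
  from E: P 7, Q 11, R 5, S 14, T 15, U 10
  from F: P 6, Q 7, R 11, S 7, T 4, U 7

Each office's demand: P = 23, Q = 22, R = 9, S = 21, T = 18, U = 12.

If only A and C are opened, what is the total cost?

Each office is assigned to its cheapest site among the open ones.
{A, C}: P→A 7·23=161, Q→A 3·22=66, R→C 9·9=81, S→A 4·21=84, T→C 4·18=72, U→A 5·12=60. Service 524; fixed 388; total 912.

Total cost: 912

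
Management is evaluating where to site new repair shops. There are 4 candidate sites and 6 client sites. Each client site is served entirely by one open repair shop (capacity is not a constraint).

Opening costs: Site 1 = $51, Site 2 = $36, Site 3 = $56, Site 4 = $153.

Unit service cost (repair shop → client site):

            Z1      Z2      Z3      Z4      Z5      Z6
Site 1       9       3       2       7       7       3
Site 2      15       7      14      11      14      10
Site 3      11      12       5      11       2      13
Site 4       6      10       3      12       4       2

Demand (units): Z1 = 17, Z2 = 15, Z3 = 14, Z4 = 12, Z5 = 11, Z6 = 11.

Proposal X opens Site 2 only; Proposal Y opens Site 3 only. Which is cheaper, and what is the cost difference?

Proposal X: {Site 2}: Z1→Site 2 15·17=255, Z2→Site 2 7·15=105, Z3→Site 2 14·14=196, Z4→Site 2 11·12=132, Z5→Site 2 14·11=154, Z6→Site 2 10·11=110. Service 952; fixed 36; total 988.
Proposal Y: {Site 3}: Z1→Site 3 11·17=187, Z2→Site 3 12·15=180, Z3→Site 3 5·14=70, Z4→Site 3 11·12=132, Z5→Site 3 2·11=22, Z6→Site 3 13·11=143. Service 734; fixed 56; total 790.
Difference: |988 − 790| = 198.

Proposal Y is cheaper by 198.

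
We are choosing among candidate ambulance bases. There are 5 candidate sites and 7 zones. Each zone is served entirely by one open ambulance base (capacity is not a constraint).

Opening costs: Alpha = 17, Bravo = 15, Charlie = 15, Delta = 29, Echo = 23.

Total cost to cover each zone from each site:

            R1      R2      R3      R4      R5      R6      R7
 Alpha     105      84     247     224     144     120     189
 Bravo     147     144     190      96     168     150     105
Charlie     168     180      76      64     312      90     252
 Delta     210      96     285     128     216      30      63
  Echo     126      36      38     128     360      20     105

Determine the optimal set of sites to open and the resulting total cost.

For any fixed open set, each zone goes to its cheapest open site; total = fixed + service.
{Alpha, Charlie, Delta, Echo}: R1→Alpha 105, R2→Echo 36, R3→Echo 38, R4→Charlie 64, R5→Alpha 144, R6→Echo 20, R7→Delta 63. Service 470; fixed 84; total 554.
{Alpha, Charlie, Echo}: R1→Alpha 105, R2→Echo 36, R3→Echo 38, R4→Charlie 64, R5→Alpha 144, R6→Echo 20, R7→Echo 105. Service 512; fixed 55; total 567.
{Alpha, Bravo, Charlie, Delta, Echo}: service 470 + fixed 99 = 569
{Bravo}: service 1000 + fixed 15 = 1015
No other subset beats 554.

Open Alpha, Charlie, Delta and Echo; minimum total cost 554.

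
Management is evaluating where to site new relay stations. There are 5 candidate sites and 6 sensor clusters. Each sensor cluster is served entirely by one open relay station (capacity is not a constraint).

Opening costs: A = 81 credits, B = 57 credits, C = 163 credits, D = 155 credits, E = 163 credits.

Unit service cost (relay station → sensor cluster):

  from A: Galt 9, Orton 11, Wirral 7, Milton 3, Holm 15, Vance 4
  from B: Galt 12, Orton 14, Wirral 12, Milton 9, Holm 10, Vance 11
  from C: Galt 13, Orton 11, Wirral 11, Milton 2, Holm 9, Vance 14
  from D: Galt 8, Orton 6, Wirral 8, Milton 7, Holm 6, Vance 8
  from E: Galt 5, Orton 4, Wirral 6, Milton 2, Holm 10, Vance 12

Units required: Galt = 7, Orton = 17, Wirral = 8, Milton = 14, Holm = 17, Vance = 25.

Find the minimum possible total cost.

For any fixed open set, each sensor cluster goes to its cheapest open site; total = fixed + service.
{A, E}: Galt→E 5·7=35, Orton→E 4·17=68, Wirral→E 6·8=48, Milton→E 2·14=28, Holm→E 10·17=170, Vance→A 4·25=100. Service 449; fixed 244; total 693.
{A, D}: Galt→D 8·7=56, Orton→D 6·17=102, Wirral→A 7·8=56, Milton→A 3·14=42, Holm→D 6·17=102, Vance→A 4·25=100. Service 458; fixed 236; total 694.
{A, B, E}: Galt→E 5·7=35, Orton→E 4·17=68, Wirral→E 6·8=48, Milton→E 2·14=28, Holm→B 10·17=170, Vance→A 4·25=100. Service 449; fixed 301; total 750.
{A, B, C, D, E}: service 381 + fixed 619 = 1000
No other subset beats 693.

Minimum total cost: 693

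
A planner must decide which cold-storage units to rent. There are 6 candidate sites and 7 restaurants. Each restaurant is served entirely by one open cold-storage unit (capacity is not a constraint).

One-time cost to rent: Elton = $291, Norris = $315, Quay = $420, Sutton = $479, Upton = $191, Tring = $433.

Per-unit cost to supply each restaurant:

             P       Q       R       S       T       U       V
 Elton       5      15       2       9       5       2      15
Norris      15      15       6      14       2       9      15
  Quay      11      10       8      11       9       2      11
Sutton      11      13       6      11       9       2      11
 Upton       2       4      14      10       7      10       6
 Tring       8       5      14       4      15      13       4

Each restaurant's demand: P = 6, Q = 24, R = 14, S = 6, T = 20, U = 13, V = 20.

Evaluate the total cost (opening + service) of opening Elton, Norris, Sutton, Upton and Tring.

Each restaurant is assigned to its cheapest site among the open ones.
{Elton, Norris, Sutton, Upton, Tring}: P→Upton 2·6=12, Q→Upton 4·24=96, R→Elton 2·14=28, S→Tring 4·6=24, T→Norris 2·20=40, U→Elton 2·13=26, V→Tring 4·20=80. Service 306; fixed 1709; total 2015.

Total cost: 2015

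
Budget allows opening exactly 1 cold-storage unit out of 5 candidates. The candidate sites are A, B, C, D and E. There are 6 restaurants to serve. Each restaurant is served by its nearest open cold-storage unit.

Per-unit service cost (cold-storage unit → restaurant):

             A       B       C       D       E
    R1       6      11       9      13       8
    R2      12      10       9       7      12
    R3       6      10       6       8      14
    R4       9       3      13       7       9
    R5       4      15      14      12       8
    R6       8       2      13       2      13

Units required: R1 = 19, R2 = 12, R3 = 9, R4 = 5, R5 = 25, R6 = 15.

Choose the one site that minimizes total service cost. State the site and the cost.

Choose A only; total service cost 577.

With exactly 1 open, each restaurant uses its cheapest among the chosen.
{A}: R1→A 6·19=114, R2→A 12·12=144, R3→A 6·9=54, R4→A 9·5=45, R5→A 4·25=100, R6→A 8·15=120. Service cost 577.
{D}: service cost 768
{B}: service cost 839
Among all 5 size-1 choices, {A} is lowest.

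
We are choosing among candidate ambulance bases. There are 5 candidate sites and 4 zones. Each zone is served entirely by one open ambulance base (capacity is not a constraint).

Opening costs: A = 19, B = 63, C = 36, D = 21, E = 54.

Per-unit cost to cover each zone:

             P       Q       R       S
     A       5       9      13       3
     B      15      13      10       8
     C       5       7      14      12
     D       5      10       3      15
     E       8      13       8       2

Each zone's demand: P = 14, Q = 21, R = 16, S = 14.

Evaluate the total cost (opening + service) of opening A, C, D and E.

Total cost: 423

Each zone is assigned to its cheapest site among the open ones.
{A, C, D, E}: P→A 5·14=70, Q→C 7·21=147, R→D 3·16=48, S→E 2·14=28. Service 293; fixed 130; total 423.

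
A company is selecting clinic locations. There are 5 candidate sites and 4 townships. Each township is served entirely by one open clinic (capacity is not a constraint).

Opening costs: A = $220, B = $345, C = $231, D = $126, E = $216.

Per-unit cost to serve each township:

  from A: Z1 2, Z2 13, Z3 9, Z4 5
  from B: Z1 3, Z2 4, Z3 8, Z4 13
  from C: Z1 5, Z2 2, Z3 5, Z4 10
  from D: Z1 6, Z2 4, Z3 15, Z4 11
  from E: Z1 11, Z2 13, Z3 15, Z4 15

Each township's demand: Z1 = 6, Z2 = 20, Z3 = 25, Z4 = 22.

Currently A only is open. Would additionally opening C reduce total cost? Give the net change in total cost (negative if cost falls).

Yes — net change −89 (cost falls by 89).

Current service cost with {A}: 607.
Adding C: each township re-picks its cheapest; new service cost 287, saving 320.
Extra fixed cost: 231. Net change = 231 − 320 = -89.
(Totals: 827 → 738.)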